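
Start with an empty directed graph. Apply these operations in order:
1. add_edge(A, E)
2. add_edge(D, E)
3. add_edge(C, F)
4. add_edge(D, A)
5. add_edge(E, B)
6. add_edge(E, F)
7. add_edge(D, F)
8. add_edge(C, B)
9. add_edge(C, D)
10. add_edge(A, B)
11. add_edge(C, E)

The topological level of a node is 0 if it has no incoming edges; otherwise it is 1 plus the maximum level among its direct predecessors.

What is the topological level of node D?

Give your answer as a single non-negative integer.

Op 1: add_edge(A, E). Edges now: 1
Op 2: add_edge(D, E). Edges now: 2
Op 3: add_edge(C, F). Edges now: 3
Op 4: add_edge(D, A). Edges now: 4
Op 5: add_edge(E, B). Edges now: 5
Op 6: add_edge(E, F). Edges now: 6
Op 7: add_edge(D, F). Edges now: 7
Op 8: add_edge(C, B). Edges now: 8
Op 9: add_edge(C, D). Edges now: 9
Op 10: add_edge(A, B). Edges now: 10
Op 11: add_edge(C, E). Edges now: 11
Compute levels (Kahn BFS):
  sources (in-degree 0): C
  process C: level=0
    C->B: in-degree(B)=2, level(B)>=1
    C->D: in-degree(D)=0, level(D)=1, enqueue
    C->E: in-degree(E)=2, level(E)>=1
    C->F: in-degree(F)=2, level(F)>=1
  process D: level=1
    D->A: in-degree(A)=0, level(A)=2, enqueue
    D->E: in-degree(E)=1, level(E)>=2
    D->F: in-degree(F)=1, level(F)>=2
  process A: level=2
    A->B: in-degree(B)=1, level(B)>=3
    A->E: in-degree(E)=0, level(E)=3, enqueue
  process E: level=3
    E->B: in-degree(B)=0, level(B)=4, enqueue
    E->F: in-degree(F)=0, level(F)=4, enqueue
  process B: level=4
  process F: level=4
All levels: A:2, B:4, C:0, D:1, E:3, F:4
level(D) = 1

Answer: 1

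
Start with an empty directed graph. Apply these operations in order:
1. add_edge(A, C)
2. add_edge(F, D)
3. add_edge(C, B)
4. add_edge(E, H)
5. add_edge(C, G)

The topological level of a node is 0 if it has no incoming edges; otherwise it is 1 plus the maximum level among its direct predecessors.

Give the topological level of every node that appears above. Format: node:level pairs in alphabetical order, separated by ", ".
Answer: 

Answer: A:0, B:2, C:1, D:1, E:0, F:0, G:2, H:1

Derivation:
Op 1: add_edge(A, C). Edges now: 1
Op 2: add_edge(F, D). Edges now: 2
Op 3: add_edge(C, B). Edges now: 3
Op 4: add_edge(E, H). Edges now: 4
Op 5: add_edge(C, G). Edges now: 5
Compute levels (Kahn BFS):
  sources (in-degree 0): A, E, F
  process A: level=0
    A->C: in-degree(C)=0, level(C)=1, enqueue
  process E: level=0
    E->H: in-degree(H)=0, level(H)=1, enqueue
  process F: level=0
    F->D: in-degree(D)=0, level(D)=1, enqueue
  process C: level=1
    C->B: in-degree(B)=0, level(B)=2, enqueue
    C->G: in-degree(G)=0, level(G)=2, enqueue
  process H: level=1
  process D: level=1
  process B: level=2
  process G: level=2
All levels: A:0, B:2, C:1, D:1, E:0, F:0, G:2, H:1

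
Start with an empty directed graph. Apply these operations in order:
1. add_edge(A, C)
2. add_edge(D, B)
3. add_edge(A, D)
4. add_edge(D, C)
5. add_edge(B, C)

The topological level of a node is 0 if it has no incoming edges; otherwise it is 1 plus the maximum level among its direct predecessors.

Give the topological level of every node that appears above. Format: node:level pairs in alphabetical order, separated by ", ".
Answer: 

Answer: A:0, B:2, C:3, D:1

Derivation:
Op 1: add_edge(A, C). Edges now: 1
Op 2: add_edge(D, B). Edges now: 2
Op 3: add_edge(A, D). Edges now: 3
Op 4: add_edge(D, C). Edges now: 4
Op 5: add_edge(B, C). Edges now: 5
Compute levels (Kahn BFS):
  sources (in-degree 0): A
  process A: level=0
    A->C: in-degree(C)=2, level(C)>=1
    A->D: in-degree(D)=0, level(D)=1, enqueue
  process D: level=1
    D->B: in-degree(B)=0, level(B)=2, enqueue
    D->C: in-degree(C)=1, level(C)>=2
  process B: level=2
    B->C: in-degree(C)=0, level(C)=3, enqueue
  process C: level=3
All levels: A:0, B:2, C:3, D:1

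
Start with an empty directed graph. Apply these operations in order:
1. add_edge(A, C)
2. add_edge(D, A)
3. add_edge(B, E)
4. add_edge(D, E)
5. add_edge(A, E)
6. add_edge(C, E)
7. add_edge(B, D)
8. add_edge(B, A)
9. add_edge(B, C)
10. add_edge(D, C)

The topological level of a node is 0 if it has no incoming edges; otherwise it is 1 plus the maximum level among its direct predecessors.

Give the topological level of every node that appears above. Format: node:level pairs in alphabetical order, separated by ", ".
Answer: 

Answer: A:2, B:0, C:3, D:1, E:4

Derivation:
Op 1: add_edge(A, C). Edges now: 1
Op 2: add_edge(D, A). Edges now: 2
Op 3: add_edge(B, E). Edges now: 3
Op 4: add_edge(D, E). Edges now: 4
Op 5: add_edge(A, E). Edges now: 5
Op 6: add_edge(C, E). Edges now: 6
Op 7: add_edge(B, D). Edges now: 7
Op 8: add_edge(B, A). Edges now: 8
Op 9: add_edge(B, C). Edges now: 9
Op 10: add_edge(D, C). Edges now: 10
Compute levels (Kahn BFS):
  sources (in-degree 0): B
  process B: level=0
    B->A: in-degree(A)=1, level(A)>=1
    B->C: in-degree(C)=2, level(C)>=1
    B->D: in-degree(D)=0, level(D)=1, enqueue
    B->E: in-degree(E)=3, level(E)>=1
  process D: level=1
    D->A: in-degree(A)=0, level(A)=2, enqueue
    D->C: in-degree(C)=1, level(C)>=2
    D->E: in-degree(E)=2, level(E)>=2
  process A: level=2
    A->C: in-degree(C)=0, level(C)=3, enqueue
    A->E: in-degree(E)=1, level(E)>=3
  process C: level=3
    C->E: in-degree(E)=0, level(E)=4, enqueue
  process E: level=4
All levels: A:2, B:0, C:3, D:1, E:4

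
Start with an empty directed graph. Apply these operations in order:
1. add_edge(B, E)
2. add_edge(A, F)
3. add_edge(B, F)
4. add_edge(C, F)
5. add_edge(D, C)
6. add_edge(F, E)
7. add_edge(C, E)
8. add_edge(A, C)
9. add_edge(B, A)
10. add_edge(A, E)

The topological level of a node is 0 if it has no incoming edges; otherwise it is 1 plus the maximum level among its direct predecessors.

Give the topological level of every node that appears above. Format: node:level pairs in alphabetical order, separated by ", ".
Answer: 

Answer: A:1, B:0, C:2, D:0, E:4, F:3

Derivation:
Op 1: add_edge(B, E). Edges now: 1
Op 2: add_edge(A, F). Edges now: 2
Op 3: add_edge(B, F). Edges now: 3
Op 4: add_edge(C, F). Edges now: 4
Op 5: add_edge(D, C). Edges now: 5
Op 6: add_edge(F, E). Edges now: 6
Op 7: add_edge(C, E). Edges now: 7
Op 8: add_edge(A, C). Edges now: 8
Op 9: add_edge(B, A). Edges now: 9
Op 10: add_edge(A, E). Edges now: 10
Compute levels (Kahn BFS):
  sources (in-degree 0): B, D
  process B: level=0
    B->A: in-degree(A)=0, level(A)=1, enqueue
    B->E: in-degree(E)=3, level(E)>=1
    B->F: in-degree(F)=2, level(F)>=1
  process D: level=0
    D->C: in-degree(C)=1, level(C)>=1
  process A: level=1
    A->C: in-degree(C)=0, level(C)=2, enqueue
    A->E: in-degree(E)=2, level(E)>=2
    A->F: in-degree(F)=1, level(F)>=2
  process C: level=2
    C->E: in-degree(E)=1, level(E)>=3
    C->F: in-degree(F)=0, level(F)=3, enqueue
  process F: level=3
    F->E: in-degree(E)=0, level(E)=4, enqueue
  process E: level=4
All levels: A:1, B:0, C:2, D:0, E:4, F:3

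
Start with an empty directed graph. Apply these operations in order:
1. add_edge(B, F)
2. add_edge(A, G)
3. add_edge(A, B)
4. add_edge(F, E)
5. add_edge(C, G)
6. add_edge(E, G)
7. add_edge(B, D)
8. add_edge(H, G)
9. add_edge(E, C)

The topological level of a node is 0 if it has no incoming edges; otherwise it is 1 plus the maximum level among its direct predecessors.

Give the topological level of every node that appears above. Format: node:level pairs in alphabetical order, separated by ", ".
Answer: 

Answer: A:0, B:1, C:4, D:2, E:3, F:2, G:5, H:0

Derivation:
Op 1: add_edge(B, F). Edges now: 1
Op 2: add_edge(A, G). Edges now: 2
Op 3: add_edge(A, B). Edges now: 3
Op 4: add_edge(F, E). Edges now: 4
Op 5: add_edge(C, G). Edges now: 5
Op 6: add_edge(E, G). Edges now: 6
Op 7: add_edge(B, D). Edges now: 7
Op 8: add_edge(H, G). Edges now: 8
Op 9: add_edge(E, C). Edges now: 9
Compute levels (Kahn BFS):
  sources (in-degree 0): A, H
  process A: level=0
    A->B: in-degree(B)=0, level(B)=1, enqueue
    A->G: in-degree(G)=3, level(G)>=1
  process H: level=0
    H->G: in-degree(G)=2, level(G)>=1
  process B: level=1
    B->D: in-degree(D)=0, level(D)=2, enqueue
    B->F: in-degree(F)=0, level(F)=2, enqueue
  process D: level=2
  process F: level=2
    F->E: in-degree(E)=0, level(E)=3, enqueue
  process E: level=3
    E->C: in-degree(C)=0, level(C)=4, enqueue
    E->G: in-degree(G)=1, level(G)>=4
  process C: level=4
    C->G: in-degree(G)=0, level(G)=5, enqueue
  process G: level=5
All levels: A:0, B:1, C:4, D:2, E:3, F:2, G:5, H:0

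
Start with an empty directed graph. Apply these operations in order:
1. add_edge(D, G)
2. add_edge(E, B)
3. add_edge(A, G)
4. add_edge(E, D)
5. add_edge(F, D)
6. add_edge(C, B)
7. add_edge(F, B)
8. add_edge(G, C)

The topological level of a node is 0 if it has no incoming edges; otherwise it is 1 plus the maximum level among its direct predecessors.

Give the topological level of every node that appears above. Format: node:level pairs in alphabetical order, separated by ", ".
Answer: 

Op 1: add_edge(D, G). Edges now: 1
Op 2: add_edge(E, B). Edges now: 2
Op 3: add_edge(A, G). Edges now: 3
Op 4: add_edge(E, D). Edges now: 4
Op 5: add_edge(F, D). Edges now: 5
Op 6: add_edge(C, B). Edges now: 6
Op 7: add_edge(F, B). Edges now: 7
Op 8: add_edge(G, C). Edges now: 8
Compute levels (Kahn BFS):
  sources (in-degree 0): A, E, F
  process A: level=0
    A->G: in-degree(G)=1, level(G)>=1
  process E: level=0
    E->B: in-degree(B)=2, level(B)>=1
    E->D: in-degree(D)=1, level(D)>=1
  process F: level=0
    F->B: in-degree(B)=1, level(B)>=1
    F->D: in-degree(D)=0, level(D)=1, enqueue
  process D: level=1
    D->G: in-degree(G)=0, level(G)=2, enqueue
  process G: level=2
    G->C: in-degree(C)=0, level(C)=3, enqueue
  process C: level=3
    C->B: in-degree(B)=0, level(B)=4, enqueue
  process B: level=4
All levels: A:0, B:4, C:3, D:1, E:0, F:0, G:2

Answer: A:0, B:4, C:3, D:1, E:0, F:0, G:2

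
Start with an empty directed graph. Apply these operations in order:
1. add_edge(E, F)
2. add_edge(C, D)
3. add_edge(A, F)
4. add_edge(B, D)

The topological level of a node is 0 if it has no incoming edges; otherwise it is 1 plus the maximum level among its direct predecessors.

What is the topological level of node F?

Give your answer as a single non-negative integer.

Op 1: add_edge(E, F). Edges now: 1
Op 2: add_edge(C, D). Edges now: 2
Op 3: add_edge(A, F). Edges now: 3
Op 4: add_edge(B, D). Edges now: 4
Compute levels (Kahn BFS):
  sources (in-degree 0): A, B, C, E
  process A: level=0
    A->F: in-degree(F)=1, level(F)>=1
  process B: level=0
    B->D: in-degree(D)=1, level(D)>=1
  process C: level=0
    C->D: in-degree(D)=0, level(D)=1, enqueue
  process E: level=0
    E->F: in-degree(F)=0, level(F)=1, enqueue
  process D: level=1
  process F: level=1
All levels: A:0, B:0, C:0, D:1, E:0, F:1
level(F) = 1

Answer: 1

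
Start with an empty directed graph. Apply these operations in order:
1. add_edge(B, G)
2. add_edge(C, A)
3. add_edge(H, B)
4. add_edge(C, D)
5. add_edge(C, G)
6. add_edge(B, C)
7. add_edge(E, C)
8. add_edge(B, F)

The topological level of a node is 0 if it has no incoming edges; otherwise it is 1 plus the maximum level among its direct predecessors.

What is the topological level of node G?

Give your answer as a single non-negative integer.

Op 1: add_edge(B, G). Edges now: 1
Op 2: add_edge(C, A). Edges now: 2
Op 3: add_edge(H, B). Edges now: 3
Op 4: add_edge(C, D). Edges now: 4
Op 5: add_edge(C, G). Edges now: 5
Op 6: add_edge(B, C). Edges now: 6
Op 7: add_edge(E, C). Edges now: 7
Op 8: add_edge(B, F). Edges now: 8
Compute levels (Kahn BFS):
  sources (in-degree 0): E, H
  process E: level=0
    E->C: in-degree(C)=1, level(C)>=1
  process H: level=0
    H->B: in-degree(B)=0, level(B)=1, enqueue
  process B: level=1
    B->C: in-degree(C)=0, level(C)=2, enqueue
    B->F: in-degree(F)=0, level(F)=2, enqueue
    B->G: in-degree(G)=1, level(G)>=2
  process C: level=2
    C->A: in-degree(A)=0, level(A)=3, enqueue
    C->D: in-degree(D)=0, level(D)=3, enqueue
    C->G: in-degree(G)=0, level(G)=3, enqueue
  process F: level=2
  process A: level=3
  process D: level=3
  process G: level=3
All levels: A:3, B:1, C:2, D:3, E:0, F:2, G:3, H:0
level(G) = 3

Answer: 3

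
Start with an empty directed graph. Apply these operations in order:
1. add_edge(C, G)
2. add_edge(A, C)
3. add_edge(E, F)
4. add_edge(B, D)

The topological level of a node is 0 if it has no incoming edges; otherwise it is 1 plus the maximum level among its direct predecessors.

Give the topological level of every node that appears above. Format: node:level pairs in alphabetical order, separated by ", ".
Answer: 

Answer: A:0, B:0, C:1, D:1, E:0, F:1, G:2

Derivation:
Op 1: add_edge(C, G). Edges now: 1
Op 2: add_edge(A, C). Edges now: 2
Op 3: add_edge(E, F). Edges now: 3
Op 4: add_edge(B, D). Edges now: 4
Compute levels (Kahn BFS):
  sources (in-degree 0): A, B, E
  process A: level=0
    A->C: in-degree(C)=0, level(C)=1, enqueue
  process B: level=0
    B->D: in-degree(D)=0, level(D)=1, enqueue
  process E: level=0
    E->F: in-degree(F)=0, level(F)=1, enqueue
  process C: level=1
    C->G: in-degree(G)=0, level(G)=2, enqueue
  process D: level=1
  process F: level=1
  process G: level=2
All levels: A:0, B:0, C:1, D:1, E:0, F:1, G:2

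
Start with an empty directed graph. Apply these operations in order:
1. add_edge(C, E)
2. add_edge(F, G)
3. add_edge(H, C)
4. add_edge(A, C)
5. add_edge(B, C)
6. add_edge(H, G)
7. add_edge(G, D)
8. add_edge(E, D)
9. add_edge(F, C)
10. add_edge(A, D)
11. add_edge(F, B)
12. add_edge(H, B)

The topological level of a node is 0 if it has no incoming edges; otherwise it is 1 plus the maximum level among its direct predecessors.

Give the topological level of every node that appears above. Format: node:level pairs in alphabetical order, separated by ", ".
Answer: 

Answer: A:0, B:1, C:2, D:4, E:3, F:0, G:1, H:0

Derivation:
Op 1: add_edge(C, E). Edges now: 1
Op 2: add_edge(F, G). Edges now: 2
Op 3: add_edge(H, C). Edges now: 3
Op 4: add_edge(A, C). Edges now: 4
Op 5: add_edge(B, C). Edges now: 5
Op 6: add_edge(H, G). Edges now: 6
Op 7: add_edge(G, D). Edges now: 7
Op 8: add_edge(E, D). Edges now: 8
Op 9: add_edge(F, C). Edges now: 9
Op 10: add_edge(A, D). Edges now: 10
Op 11: add_edge(F, B). Edges now: 11
Op 12: add_edge(H, B). Edges now: 12
Compute levels (Kahn BFS):
  sources (in-degree 0): A, F, H
  process A: level=0
    A->C: in-degree(C)=3, level(C)>=1
    A->D: in-degree(D)=2, level(D)>=1
  process F: level=0
    F->B: in-degree(B)=1, level(B)>=1
    F->C: in-degree(C)=2, level(C)>=1
    F->G: in-degree(G)=1, level(G)>=1
  process H: level=0
    H->B: in-degree(B)=0, level(B)=1, enqueue
    H->C: in-degree(C)=1, level(C)>=1
    H->G: in-degree(G)=0, level(G)=1, enqueue
  process B: level=1
    B->C: in-degree(C)=0, level(C)=2, enqueue
  process G: level=1
    G->D: in-degree(D)=1, level(D)>=2
  process C: level=2
    C->E: in-degree(E)=0, level(E)=3, enqueue
  process E: level=3
    E->D: in-degree(D)=0, level(D)=4, enqueue
  process D: level=4
All levels: A:0, B:1, C:2, D:4, E:3, F:0, G:1, H:0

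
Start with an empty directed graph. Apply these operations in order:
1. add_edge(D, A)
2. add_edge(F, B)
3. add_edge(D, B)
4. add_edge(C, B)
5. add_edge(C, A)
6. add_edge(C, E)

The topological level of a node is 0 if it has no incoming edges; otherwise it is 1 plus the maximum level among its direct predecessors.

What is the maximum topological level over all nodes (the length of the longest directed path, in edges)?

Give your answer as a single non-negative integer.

Answer: 1

Derivation:
Op 1: add_edge(D, A). Edges now: 1
Op 2: add_edge(F, B). Edges now: 2
Op 3: add_edge(D, B). Edges now: 3
Op 4: add_edge(C, B). Edges now: 4
Op 5: add_edge(C, A). Edges now: 5
Op 6: add_edge(C, E). Edges now: 6
Compute levels (Kahn BFS):
  sources (in-degree 0): C, D, F
  process C: level=0
    C->A: in-degree(A)=1, level(A)>=1
    C->B: in-degree(B)=2, level(B)>=1
    C->E: in-degree(E)=0, level(E)=1, enqueue
  process D: level=0
    D->A: in-degree(A)=0, level(A)=1, enqueue
    D->B: in-degree(B)=1, level(B)>=1
  process F: level=0
    F->B: in-degree(B)=0, level(B)=1, enqueue
  process E: level=1
  process A: level=1
  process B: level=1
All levels: A:1, B:1, C:0, D:0, E:1, F:0
max level = 1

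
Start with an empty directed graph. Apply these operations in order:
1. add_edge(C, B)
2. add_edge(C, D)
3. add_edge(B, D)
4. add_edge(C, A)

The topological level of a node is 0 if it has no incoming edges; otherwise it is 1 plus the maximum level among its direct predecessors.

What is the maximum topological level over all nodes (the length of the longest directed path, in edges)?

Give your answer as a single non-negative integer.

Op 1: add_edge(C, B). Edges now: 1
Op 2: add_edge(C, D). Edges now: 2
Op 3: add_edge(B, D). Edges now: 3
Op 4: add_edge(C, A). Edges now: 4
Compute levels (Kahn BFS):
  sources (in-degree 0): C
  process C: level=0
    C->A: in-degree(A)=0, level(A)=1, enqueue
    C->B: in-degree(B)=0, level(B)=1, enqueue
    C->D: in-degree(D)=1, level(D)>=1
  process A: level=1
  process B: level=1
    B->D: in-degree(D)=0, level(D)=2, enqueue
  process D: level=2
All levels: A:1, B:1, C:0, D:2
max level = 2

Answer: 2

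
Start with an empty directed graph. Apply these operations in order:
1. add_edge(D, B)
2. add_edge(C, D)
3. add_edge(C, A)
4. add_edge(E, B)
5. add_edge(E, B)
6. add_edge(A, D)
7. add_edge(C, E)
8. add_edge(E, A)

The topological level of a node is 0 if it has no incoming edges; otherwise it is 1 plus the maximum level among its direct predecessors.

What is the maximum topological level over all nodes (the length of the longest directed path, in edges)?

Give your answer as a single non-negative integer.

Answer: 4

Derivation:
Op 1: add_edge(D, B). Edges now: 1
Op 2: add_edge(C, D). Edges now: 2
Op 3: add_edge(C, A). Edges now: 3
Op 4: add_edge(E, B). Edges now: 4
Op 5: add_edge(E, B) (duplicate, no change). Edges now: 4
Op 6: add_edge(A, D). Edges now: 5
Op 7: add_edge(C, E). Edges now: 6
Op 8: add_edge(E, A). Edges now: 7
Compute levels (Kahn BFS):
  sources (in-degree 0): C
  process C: level=0
    C->A: in-degree(A)=1, level(A)>=1
    C->D: in-degree(D)=1, level(D)>=1
    C->E: in-degree(E)=0, level(E)=1, enqueue
  process E: level=1
    E->A: in-degree(A)=0, level(A)=2, enqueue
    E->B: in-degree(B)=1, level(B)>=2
  process A: level=2
    A->D: in-degree(D)=0, level(D)=3, enqueue
  process D: level=3
    D->B: in-degree(B)=0, level(B)=4, enqueue
  process B: level=4
All levels: A:2, B:4, C:0, D:3, E:1
max level = 4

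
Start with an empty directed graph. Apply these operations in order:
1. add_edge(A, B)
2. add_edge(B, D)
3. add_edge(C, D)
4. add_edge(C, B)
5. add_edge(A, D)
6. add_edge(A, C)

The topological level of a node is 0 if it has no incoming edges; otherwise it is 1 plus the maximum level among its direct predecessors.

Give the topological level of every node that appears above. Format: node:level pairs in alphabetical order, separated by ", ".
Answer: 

Op 1: add_edge(A, B). Edges now: 1
Op 2: add_edge(B, D). Edges now: 2
Op 3: add_edge(C, D). Edges now: 3
Op 4: add_edge(C, B). Edges now: 4
Op 5: add_edge(A, D). Edges now: 5
Op 6: add_edge(A, C). Edges now: 6
Compute levels (Kahn BFS):
  sources (in-degree 0): A
  process A: level=0
    A->B: in-degree(B)=1, level(B)>=1
    A->C: in-degree(C)=0, level(C)=1, enqueue
    A->D: in-degree(D)=2, level(D)>=1
  process C: level=1
    C->B: in-degree(B)=0, level(B)=2, enqueue
    C->D: in-degree(D)=1, level(D)>=2
  process B: level=2
    B->D: in-degree(D)=0, level(D)=3, enqueue
  process D: level=3
All levels: A:0, B:2, C:1, D:3

Answer: A:0, B:2, C:1, D:3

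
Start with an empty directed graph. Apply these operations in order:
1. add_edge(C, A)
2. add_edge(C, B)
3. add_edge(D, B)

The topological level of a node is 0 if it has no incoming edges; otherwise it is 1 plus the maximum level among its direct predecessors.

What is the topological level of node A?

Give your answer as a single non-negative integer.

Answer: 1

Derivation:
Op 1: add_edge(C, A). Edges now: 1
Op 2: add_edge(C, B). Edges now: 2
Op 3: add_edge(D, B). Edges now: 3
Compute levels (Kahn BFS):
  sources (in-degree 0): C, D
  process C: level=0
    C->A: in-degree(A)=0, level(A)=1, enqueue
    C->B: in-degree(B)=1, level(B)>=1
  process D: level=0
    D->B: in-degree(B)=0, level(B)=1, enqueue
  process A: level=1
  process B: level=1
All levels: A:1, B:1, C:0, D:0
level(A) = 1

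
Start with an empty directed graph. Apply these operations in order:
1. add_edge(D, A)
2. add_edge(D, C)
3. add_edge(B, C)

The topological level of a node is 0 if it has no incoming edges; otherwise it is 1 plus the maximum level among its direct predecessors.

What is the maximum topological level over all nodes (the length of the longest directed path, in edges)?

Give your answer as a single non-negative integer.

Answer: 1

Derivation:
Op 1: add_edge(D, A). Edges now: 1
Op 2: add_edge(D, C). Edges now: 2
Op 3: add_edge(B, C). Edges now: 3
Compute levels (Kahn BFS):
  sources (in-degree 0): B, D
  process B: level=0
    B->C: in-degree(C)=1, level(C)>=1
  process D: level=0
    D->A: in-degree(A)=0, level(A)=1, enqueue
    D->C: in-degree(C)=0, level(C)=1, enqueue
  process A: level=1
  process C: level=1
All levels: A:1, B:0, C:1, D:0
max level = 1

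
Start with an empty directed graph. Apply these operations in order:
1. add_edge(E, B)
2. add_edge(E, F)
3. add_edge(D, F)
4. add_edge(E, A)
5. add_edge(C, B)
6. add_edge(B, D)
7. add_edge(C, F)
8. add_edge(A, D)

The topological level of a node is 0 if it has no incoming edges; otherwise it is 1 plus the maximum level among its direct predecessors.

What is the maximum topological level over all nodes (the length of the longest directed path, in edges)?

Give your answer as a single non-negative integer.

Answer: 3

Derivation:
Op 1: add_edge(E, B). Edges now: 1
Op 2: add_edge(E, F). Edges now: 2
Op 3: add_edge(D, F). Edges now: 3
Op 4: add_edge(E, A). Edges now: 4
Op 5: add_edge(C, B). Edges now: 5
Op 6: add_edge(B, D). Edges now: 6
Op 7: add_edge(C, F). Edges now: 7
Op 8: add_edge(A, D). Edges now: 8
Compute levels (Kahn BFS):
  sources (in-degree 0): C, E
  process C: level=0
    C->B: in-degree(B)=1, level(B)>=1
    C->F: in-degree(F)=2, level(F)>=1
  process E: level=0
    E->A: in-degree(A)=0, level(A)=1, enqueue
    E->B: in-degree(B)=0, level(B)=1, enqueue
    E->F: in-degree(F)=1, level(F)>=1
  process A: level=1
    A->D: in-degree(D)=1, level(D)>=2
  process B: level=1
    B->D: in-degree(D)=0, level(D)=2, enqueue
  process D: level=2
    D->F: in-degree(F)=0, level(F)=3, enqueue
  process F: level=3
All levels: A:1, B:1, C:0, D:2, E:0, F:3
max level = 3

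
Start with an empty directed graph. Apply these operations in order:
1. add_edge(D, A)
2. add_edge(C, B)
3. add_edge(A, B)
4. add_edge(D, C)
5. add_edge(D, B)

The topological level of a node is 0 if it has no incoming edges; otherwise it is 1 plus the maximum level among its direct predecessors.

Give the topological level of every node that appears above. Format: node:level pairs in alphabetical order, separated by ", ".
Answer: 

Op 1: add_edge(D, A). Edges now: 1
Op 2: add_edge(C, B). Edges now: 2
Op 3: add_edge(A, B). Edges now: 3
Op 4: add_edge(D, C). Edges now: 4
Op 5: add_edge(D, B). Edges now: 5
Compute levels (Kahn BFS):
  sources (in-degree 0): D
  process D: level=0
    D->A: in-degree(A)=0, level(A)=1, enqueue
    D->B: in-degree(B)=2, level(B)>=1
    D->C: in-degree(C)=0, level(C)=1, enqueue
  process A: level=1
    A->B: in-degree(B)=1, level(B)>=2
  process C: level=1
    C->B: in-degree(B)=0, level(B)=2, enqueue
  process B: level=2
All levels: A:1, B:2, C:1, D:0

Answer: A:1, B:2, C:1, D:0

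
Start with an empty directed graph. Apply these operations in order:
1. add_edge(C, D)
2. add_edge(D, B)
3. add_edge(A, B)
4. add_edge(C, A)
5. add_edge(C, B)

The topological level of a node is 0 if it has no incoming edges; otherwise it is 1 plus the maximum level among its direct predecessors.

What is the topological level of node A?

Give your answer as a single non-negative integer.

Answer: 1

Derivation:
Op 1: add_edge(C, D). Edges now: 1
Op 2: add_edge(D, B). Edges now: 2
Op 3: add_edge(A, B). Edges now: 3
Op 4: add_edge(C, A). Edges now: 4
Op 5: add_edge(C, B). Edges now: 5
Compute levels (Kahn BFS):
  sources (in-degree 0): C
  process C: level=0
    C->A: in-degree(A)=0, level(A)=1, enqueue
    C->B: in-degree(B)=2, level(B)>=1
    C->D: in-degree(D)=0, level(D)=1, enqueue
  process A: level=1
    A->B: in-degree(B)=1, level(B)>=2
  process D: level=1
    D->B: in-degree(B)=0, level(B)=2, enqueue
  process B: level=2
All levels: A:1, B:2, C:0, D:1
level(A) = 1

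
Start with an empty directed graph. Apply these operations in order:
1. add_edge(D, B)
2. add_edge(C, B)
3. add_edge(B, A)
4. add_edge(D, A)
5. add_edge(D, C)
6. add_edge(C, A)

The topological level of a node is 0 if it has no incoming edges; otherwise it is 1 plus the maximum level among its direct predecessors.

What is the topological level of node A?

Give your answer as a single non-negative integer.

Answer: 3

Derivation:
Op 1: add_edge(D, B). Edges now: 1
Op 2: add_edge(C, B). Edges now: 2
Op 3: add_edge(B, A). Edges now: 3
Op 4: add_edge(D, A). Edges now: 4
Op 5: add_edge(D, C). Edges now: 5
Op 6: add_edge(C, A). Edges now: 6
Compute levels (Kahn BFS):
  sources (in-degree 0): D
  process D: level=0
    D->A: in-degree(A)=2, level(A)>=1
    D->B: in-degree(B)=1, level(B)>=1
    D->C: in-degree(C)=0, level(C)=1, enqueue
  process C: level=1
    C->A: in-degree(A)=1, level(A)>=2
    C->B: in-degree(B)=0, level(B)=2, enqueue
  process B: level=2
    B->A: in-degree(A)=0, level(A)=3, enqueue
  process A: level=3
All levels: A:3, B:2, C:1, D:0
level(A) = 3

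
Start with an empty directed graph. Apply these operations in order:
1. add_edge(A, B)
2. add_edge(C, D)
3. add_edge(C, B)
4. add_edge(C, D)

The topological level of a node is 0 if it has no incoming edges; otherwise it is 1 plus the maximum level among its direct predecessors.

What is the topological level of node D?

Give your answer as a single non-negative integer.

Answer: 1

Derivation:
Op 1: add_edge(A, B). Edges now: 1
Op 2: add_edge(C, D). Edges now: 2
Op 3: add_edge(C, B). Edges now: 3
Op 4: add_edge(C, D) (duplicate, no change). Edges now: 3
Compute levels (Kahn BFS):
  sources (in-degree 0): A, C
  process A: level=0
    A->B: in-degree(B)=1, level(B)>=1
  process C: level=0
    C->B: in-degree(B)=0, level(B)=1, enqueue
    C->D: in-degree(D)=0, level(D)=1, enqueue
  process B: level=1
  process D: level=1
All levels: A:0, B:1, C:0, D:1
level(D) = 1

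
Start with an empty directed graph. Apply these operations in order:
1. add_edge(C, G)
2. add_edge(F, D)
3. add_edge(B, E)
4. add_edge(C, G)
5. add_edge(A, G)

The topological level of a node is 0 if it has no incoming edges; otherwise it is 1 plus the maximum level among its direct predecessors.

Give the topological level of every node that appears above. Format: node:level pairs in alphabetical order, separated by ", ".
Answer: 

Answer: A:0, B:0, C:0, D:1, E:1, F:0, G:1

Derivation:
Op 1: add_edge(C, G). Edges now: 1
Op 2: add_edge(F, D). Edges now: 2
Op 3: add_edge(B, E). Edges now: 3
Op 4: add_edge(C, G) (duplicate, no change). Edges now: 3
Op 5: add_edge(A, G). Edges now: 4
Compute levels (Kahn BFS):
  sources (in-degree 0): A, B, C, F
  process A: level=0
    A->G: in-degree(G)=1, level(G)>=1
  process B: level=0
    B->E: in-degree(E)=0, level(E)=1, enqueue
  process C: level=0
    C->G: in-degree(G)=0, level(G)=1, enqueue
  process F: level=0
    F->D: in-degree(D)=0, level(D)=1, enqueue
  process E: level=1
  process G: level=1
  process D: level=1
All levels: A:0, B:0, C:0, D:1, E:1, F:0, G:1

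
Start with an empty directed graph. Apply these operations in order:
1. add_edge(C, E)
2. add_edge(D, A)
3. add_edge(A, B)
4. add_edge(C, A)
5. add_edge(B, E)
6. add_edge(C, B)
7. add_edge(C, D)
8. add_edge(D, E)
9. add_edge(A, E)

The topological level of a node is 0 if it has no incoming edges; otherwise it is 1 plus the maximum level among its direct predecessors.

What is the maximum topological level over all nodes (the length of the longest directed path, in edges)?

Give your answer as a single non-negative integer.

Op 1: add_edge(C, E). Edges now: 1
Op 2: add_edge(D, A). Edges now: 2
Op 3: add_edge(A, B). Edges now: 3
Op 4: add_edge(C, A). Edges now: 4
Op 5: add_edge(B, E). Edges now: 5
Op 6: add_edge(C, B). Edges now: 6
Op 7: add_edge(C, D). Edges now: 7
Op 8: add_edge(D, E). Edges now: 8
Op 9: add_edge(A, E). Edges now: 9
Compute levels (Kahn BFS):
  sources (in-degree 0): C
  process C: level=0
    C->A: in-degree(A)=1, level(A)>=1
    C->B: in-degree(B)=1, level(B)>=1
    C->D: in-degree(D)=0, level(D)=1, enqueue
    C->E: in-degree(E)=3, level(E)>=1
  process D: level=1
    D->A: in-degree(A)=0, level(A)=2, enqueue
    D->E: in-degree(E)=2, level(E)>=2
  process A: level=2
    A->B: in-degree(B)=0, level(B)=3, enqueue
    A->E: in-degree(E)=1, level(E)>=3
  process B: level=3
    B->E: in-degree(E)=0, level(E)=4, enqueue
  process E: level=4
All levels: A:2, B:3, C:0, D:1, E:4
max level = 4

Answer: 4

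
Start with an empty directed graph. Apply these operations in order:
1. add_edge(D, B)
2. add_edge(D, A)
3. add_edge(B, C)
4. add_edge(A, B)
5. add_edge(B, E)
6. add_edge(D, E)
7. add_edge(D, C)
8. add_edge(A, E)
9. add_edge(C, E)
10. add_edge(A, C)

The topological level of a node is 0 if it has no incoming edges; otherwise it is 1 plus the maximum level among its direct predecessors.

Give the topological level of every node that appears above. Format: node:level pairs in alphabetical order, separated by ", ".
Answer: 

Op 1: add_edge(D, B). Edges now: 1
Op 2: add_edge(D, A). Edges now: 2
Op 3: add_edge(B, C). Edges now: 3
Op 4: add_edge(A, B). Edges now: 4
Op 5: add_edge(B, E). Edges now: 5
Op 6: add_edge(D, E). Edges now: 6
Op 7: add_edge(D, C). Edges now: 7
Op 8: add_edge(A, E). Edges now: 8
Op 9: add_edge(C, E). Edges now: 9
Op 10: add_edge(A, C). Edges now: 10
Compute levels (Kahn BFS):
  sources (in-degree 0): D
  process D: level=0
    D->A: in-degree(A)=0, level(A)=1, enqueue
    D->B: in-degree(B)=1, level(B)>=1
    D->C: in-degree(C)=2, level(C)>=1
    D->E: in-degree(E)=3, level(E)>=1
  process A: level=1
    A->B: in-degree(B)=0, level(B)=2, enqueue
    A->C: in-degree(C)=1, level(C)>=2
    A->E: in-degree(E)=2, level(E)>=2
  process B: level=2
    B->C: in-degree(C)=0, level(C)=3, enqueue
    B->E: in-degree(E)=1, level(E)>=3
  process C: level=3
    C->E: in-degree(E)=0, level(E)=4, enqueue
  process E: level=4
All levels: A:1, B:2, C:3, D:0, E:4

Answer: A:1, B:2, C:3, D:0, E:4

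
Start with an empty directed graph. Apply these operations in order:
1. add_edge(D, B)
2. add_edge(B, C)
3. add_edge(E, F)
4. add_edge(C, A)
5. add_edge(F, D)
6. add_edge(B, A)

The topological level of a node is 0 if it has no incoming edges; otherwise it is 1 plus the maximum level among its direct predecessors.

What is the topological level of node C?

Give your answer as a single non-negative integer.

Op 1: add_edge(D, B). Edges now: 1
Op 2: add_edge(B, C). Edges now: 2
Op 3: add_edge(E, F). Edges now: 3
Op 4: add_edge(C, A). Edges now: 4
Op 5: add_edge(F, D). Edges now: 5
Op 6: add_edge(B, A). Edges now: 6
Compute levels (Kahn BFS):
  sources (in-degree 0): E
  process E: level=0
    E->F: in-degree(F)=0, level(F)=1, enqueue
  process F: level=1
    F->D: in-degree(D)=0, level(D)=2, enqueue
  process D: level=2
    D->B: in-degree(B)=0, level(B)=3, enqueue
  process B: level=3
    B->A: in-degree(A)=1, level(A)>=4
    B->C: in-degree(C)=0, level(C)=4, enqueue
  process C: level=4
    C->A: in-degree(A)=0, level(A)=5, enqueue
  process A: level=5
All levels: A:5, B:3, C:4, D:2, E:0, F:1
level(C) = 4

Answer: 4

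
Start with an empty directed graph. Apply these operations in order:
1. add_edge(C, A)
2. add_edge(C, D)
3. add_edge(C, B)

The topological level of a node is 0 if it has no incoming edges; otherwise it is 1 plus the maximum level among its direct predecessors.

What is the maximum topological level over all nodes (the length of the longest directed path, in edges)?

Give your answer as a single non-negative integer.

Op 1: add_edge(C, A). Edges now: 1
Op 2: add_edge(C, D). Edges now: 2
Op 3: add_edge(C, B). Edges now: 3
Compute levels (Kahn BFS):
  sources (in-degree 0): C
  process C: level=0
    C->A: in-degree(A)=0, level(A)=1, enqueue
    C->B: in-degree(B)=0, level(B)=1, enqueue
    C->D: in-degree(D)=0, level(D)=1, enqueue
  process A: level=1
  process B: level=1
  process D: level=1
All levels: A:1, B:1, C:0, D:1
max level = 1

Answer: 1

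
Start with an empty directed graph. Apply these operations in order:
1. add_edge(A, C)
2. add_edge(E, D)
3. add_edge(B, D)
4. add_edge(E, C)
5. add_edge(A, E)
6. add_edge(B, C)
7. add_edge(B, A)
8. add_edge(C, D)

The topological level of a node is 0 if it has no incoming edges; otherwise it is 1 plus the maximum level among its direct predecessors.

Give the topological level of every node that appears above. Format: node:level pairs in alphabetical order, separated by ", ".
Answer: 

Op 1: add_edge(A, C). Edges now: 1
Op 2: add_edge(E, D). Edges now: 2
Op 3: add_edge(B, D). Edges now: 3
Op 4: add_edge(E, C). Edges now: 4
Op 5: add_edge(A, E). Edges now: 5
Op 6: add_edge(B, C). Edges now: 6
Op 7: add_edge(B, A). Edges now: 7
Op 8: add_edge(C, D). Edges now: 8
Compute levels (Kahn BFS):
  sources (in-degree 0): B
  process B: level=0
    B->A: in-degree(A)=0, level(A)=1, enqueue
    B->C: in-degree(C)=2, level(C)>=1
    B->D: in-degree(D)=2, level(D)>=1
  process A: level=1
    A->C: in-degree(C)=1, level(C)>=2
    A->E: in-degree(E)=0, level(E)=2, enqueue
  process E: level=2
    E->C: in-degree(C)=0, level(C)=3, enqueue
    E->D: in-degree(D)=1, level(D)>=3
  process C: level=3
    C->D: in-degree(D)=0, level(D)=4, enqueue
  process D: level=4
All levels: A:1, B:0, C:3, D:4, E:2

Answer: A:1, B:0, C:3, D:4, E:2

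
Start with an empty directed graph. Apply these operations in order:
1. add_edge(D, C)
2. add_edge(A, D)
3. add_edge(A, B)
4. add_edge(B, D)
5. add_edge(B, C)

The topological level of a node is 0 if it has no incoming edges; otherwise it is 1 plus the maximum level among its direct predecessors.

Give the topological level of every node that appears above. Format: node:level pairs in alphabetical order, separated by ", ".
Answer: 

Op 1: add_edge(D, C). Edges now: 1
Op 2: add_edge(A, D). Edges now: 2
Op 3: add_edge(A, B). Edges now: 3
Op 4: add_edge(B, D). Edges now: 4
Op 5: add_edge(B, C). Edges now: 5
Compute levels (Kahn BFS):
  sources (in-degree 0): A
  process A: level=0
    A->B: in-degree(B)=0, level(B)=1, enqueue
    A->D: in-degree(D)=1, level(D)>=1
  process B: level=1
    B->C: in-degree(C)=1, level(C)>=2
    B->D: in-degree(D)=0, level(D)=2, enqueue
  process D: level=2
    D->C: in-degree(C)=0, level(C)=3, enqueue
  process C: level=3
All levels: A:0, B:1, C:3, D:2

Answer: A:0, B:1, C:3, D:2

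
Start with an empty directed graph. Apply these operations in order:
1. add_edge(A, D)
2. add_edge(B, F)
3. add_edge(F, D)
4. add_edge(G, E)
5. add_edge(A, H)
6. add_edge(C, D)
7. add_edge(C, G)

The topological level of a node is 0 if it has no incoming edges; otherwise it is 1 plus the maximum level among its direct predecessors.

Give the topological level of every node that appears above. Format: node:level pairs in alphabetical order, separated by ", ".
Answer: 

Answer: A:0, B:0, C:0, D:2, E:2, F:1, G:1, H:1

Derivation:
Op 1: add_edge(A, D). Edges now: 1
Op 2: add_edge(B, F). Edges now: 2
Op 3: add_edge(F, D). Edges now: 3
Op 4: add_edge(G, E). Edges now: 4
Op 5: add_edge(A, H). Edges now: 5
Op 6: add_edge(C, D). Edges now: 6
Op 7: add_edge(C, G). Edges now: 7
Compute levels (Kahn BFS):
  sources (in-degree 0): A, B, C
  process A: level=0
    A->D: in-degree(D)=2, level(D)>=1
    A->H: in-degree(H)=0, level(H)=1, enqueue
  process B: level=0
    B->F: in-degree(F)=0, level(F)=1, enqueue
  process C: level=0
    C->D: in-degree(D)=1, level(D)>=1
    C->G: in-degree(G)=0, level(G)=1, enqueue
  process H: level=1
  process F: level=1
    F->D: in-degree(D)=0, level(D)=2, enqueue
  process G: level=1
    G->E: in-degree(E)=0, level(E)=2, enqueue
  process D: level=2
  process E: level=2
All levels: A:0, B:0, C:0, D:2, E:2, F:1, G:1, H:1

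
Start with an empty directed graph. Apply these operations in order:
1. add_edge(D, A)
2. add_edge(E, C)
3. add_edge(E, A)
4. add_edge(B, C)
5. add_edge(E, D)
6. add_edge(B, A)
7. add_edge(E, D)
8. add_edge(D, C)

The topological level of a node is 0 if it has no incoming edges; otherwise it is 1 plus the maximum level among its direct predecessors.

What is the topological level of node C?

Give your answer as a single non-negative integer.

Answer: 2

Derivation:
Op 1: add_edge(D, A). Edges now: 1
Op 2: add_edge(E, C). Edges now: 2
Op 3: add_edge(E, A). Edges now: 3
Op 4: add_edge(B, C). Edges now: 4
Op 5: add_edge(E, D). Edges now: 5
Op 6: add_edge(B, A). Edges now: 6
Op 7: add_edge(E, D) (duplicate, no change). Edges now: 6
Op 8: add_edge(D, C). Edges now: 7
Compute levels (Kahn BFS):
  sources (in-degree 0): B, E
  process B: level=0
    B->A: in-degree(A)=2, level(A)>=1
    B->C: in-degree(C)=2, level(C)>=1
  process E: level=0
    E->A: in-degree(A)=1, level(A)>=1
    E->C: in-degree(C)=1, level(C)>=1
    E->D: in-degree(D)=0, level(D)=1, enqueue
  process D: level=1
    D->A: in-degree(A)=0, level(A)=2, enqueue
    D->C: in-degree(C)=0, level(C)=2, enqueue
  process A: level=2
  process C: level=2
All levels: A:2, B:0, C:2, D:1, E:0
level(C) = 2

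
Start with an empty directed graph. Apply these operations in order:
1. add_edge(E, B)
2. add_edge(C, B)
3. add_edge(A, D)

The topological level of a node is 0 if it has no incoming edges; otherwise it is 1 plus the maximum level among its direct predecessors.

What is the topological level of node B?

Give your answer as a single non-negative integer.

Op 1: add_edge(E, B). Edges now: 1
Op 2: add_edge(C, B). Edges now: 2
Op 3: add_edge(A, D). Edges now: 3
Compute levels (Kahn BFS):
  sources (in-degree 0): A, C, E
  process A: level=0
    A->D: in-degree(D)=0, level(D)=1, enqueue
  process C: level=0
    C->B: in-degree(B)=1, level(B)>=1
  process E: level=0
    E->B: in-degree(B)=0, level(B)=1, enqueue
  process D: level=1
  process B: level=1
All levels: A:0, B:1, C:0, D:1, E:0
level(B) = 1

Answer: 1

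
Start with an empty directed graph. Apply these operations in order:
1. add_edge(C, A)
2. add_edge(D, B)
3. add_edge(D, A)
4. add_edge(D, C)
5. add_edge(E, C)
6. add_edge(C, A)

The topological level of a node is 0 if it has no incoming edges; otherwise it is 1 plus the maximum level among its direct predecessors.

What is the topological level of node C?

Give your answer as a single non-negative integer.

Op 1: add_edge(C, A). Edges now: 1
Op 2: add_edge(D, B). Edges now: 2
Op 3: add_edge(D, A). Edges now: 3
Op 4: add_edge(D, C). Edges now: 4
Op 5: add_edge(E, C). Edges now: 5
Op 6: add_edge(C, A) (duplicate, no change). Edges now: 5
Compute levels (Kahn BFS):
  sources (in-degree 0): D, E
  process D: level=0
    D->A: in-degree(A)=1, level(A)>=1
    D->B: in-degree(B)=0, level(B)=1, enqueue
    D->C: in-degree(C)=1, level(C)>=1
  process E: level=0
    E->C: in-degree(C)=0, level(C)=1, enqueue
  process B: level=1
  process C: level=1
    C->A: in-degree(A)=0, level(A)=2, enqueue
  process A: level=2
All levels: A:2, B:1, C:1, D:0, E:0
level(C) = 1

Answer: 1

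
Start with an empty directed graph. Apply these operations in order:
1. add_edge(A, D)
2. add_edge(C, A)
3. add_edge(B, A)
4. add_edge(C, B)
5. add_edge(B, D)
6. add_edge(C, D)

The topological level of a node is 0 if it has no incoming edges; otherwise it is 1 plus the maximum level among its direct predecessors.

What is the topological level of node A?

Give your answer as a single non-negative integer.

Answer: 2

Derivation:
Op 1: add_edge(A, D). Edges now: 1
Op 2: add_edge(C, A). Edges now: 2
Op 3: add_edge(B, A). Edges now: 3
Op 4: add_edge(C, B). Edges now: 4
Op 5: add_edge(B, D). Edges now: 5
Op 6: add_edge(C, D). Edges now: 6
Compute levels (Kahn BFS):
  sources (in-degree 0): C
  process C: level=0
    C->A: in-degree(A)=1, level(A)>=1
    C->B: in-degree(B)=0, level(B)=1, enqueue
    C->D: in-degree(D)=2, level(D)>=1
  process B: level=1
    B->A: in-degree(A)=0, level(A)=2, enqueue
    B->D: in-degree(D)=1, level(D)>=2
  process A: level=2
    A->D: in-degree(D)=0, level(D)=3, enqueue
  process D: level=3
All levels: A:2, B:1, C:0, D:3
level(A) = 2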